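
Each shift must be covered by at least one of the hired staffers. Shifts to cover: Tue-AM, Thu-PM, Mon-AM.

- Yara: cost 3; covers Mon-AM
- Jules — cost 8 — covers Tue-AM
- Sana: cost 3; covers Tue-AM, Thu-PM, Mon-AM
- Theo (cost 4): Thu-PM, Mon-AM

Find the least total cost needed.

3

Sana alone covers Tue-AM, Thu-PM, Mon-AM — every shift.
Total cost: 3.
No cover costs less than 3.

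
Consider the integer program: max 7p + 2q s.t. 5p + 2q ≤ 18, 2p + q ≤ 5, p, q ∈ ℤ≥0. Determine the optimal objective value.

16

The continuous relaxation peaks at (2.5, 0) with value 17.50; rounding to a feasible lattice point costs some objective.
(p,q)=(2,1) is feasible, giving 16.
(p,q)=(2,0) is feasible, giving 14.
(p,q)=(1,2) is feasible, giving 11.
No feasible integer point exceeds 16.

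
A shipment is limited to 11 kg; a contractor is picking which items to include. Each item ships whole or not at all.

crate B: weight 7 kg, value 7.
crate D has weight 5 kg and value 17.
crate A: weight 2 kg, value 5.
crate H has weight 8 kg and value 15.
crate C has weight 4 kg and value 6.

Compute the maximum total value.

28

Take crate D, crate A, and crate C: weight 5 + 2 + 4 = 11 ≤ 11, value 17 + 5 + 6 = 28.
No other feasible combination does better.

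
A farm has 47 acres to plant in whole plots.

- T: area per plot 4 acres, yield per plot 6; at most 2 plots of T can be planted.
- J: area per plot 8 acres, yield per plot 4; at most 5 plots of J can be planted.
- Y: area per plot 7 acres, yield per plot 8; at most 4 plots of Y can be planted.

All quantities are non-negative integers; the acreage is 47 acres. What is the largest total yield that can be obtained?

48

This is a bounded integer knapsack.
2×T, 1×J, and 4×Y: area 44 ≤ 47, yield 2·6 + 1·4 + 4·8 = 48.
2×T and 4×Y: area 36 ≤ 47, yield 2·6 + 4·8 = 44.
Best is 48.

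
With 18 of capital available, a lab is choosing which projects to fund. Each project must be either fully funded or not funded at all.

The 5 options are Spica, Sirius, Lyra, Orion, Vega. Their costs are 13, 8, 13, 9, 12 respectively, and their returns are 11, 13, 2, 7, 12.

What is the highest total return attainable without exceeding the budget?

20

Allowing fractional choices, the relaxed optimum would be about 23.0, but projects are indivisible.
Vega: cost 12 ≤ 18, return 12.
Sirius + Orion: cost 8 + 9 = 17 ≤ 18, return 13 + 7 = 20.
Sirius: cost 8 ≤ 18, return 13.
Best is Sirius and Orion with total return 20.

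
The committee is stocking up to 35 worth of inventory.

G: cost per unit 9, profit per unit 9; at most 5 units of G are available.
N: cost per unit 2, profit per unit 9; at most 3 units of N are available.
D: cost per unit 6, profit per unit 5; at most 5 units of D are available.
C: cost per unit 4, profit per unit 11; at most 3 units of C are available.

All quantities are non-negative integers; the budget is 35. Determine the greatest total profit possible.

74

N has the best ratio (9/2); taking only N gives at most 3×9 = 27 (stopped by the supply cap of 3).
Mixing does better — 1×G, 3×N, 1×D, and 3×C: cost 33 ≤ 35, profit 1·9 + 3·9 + 1·5 + 3·11 = 74.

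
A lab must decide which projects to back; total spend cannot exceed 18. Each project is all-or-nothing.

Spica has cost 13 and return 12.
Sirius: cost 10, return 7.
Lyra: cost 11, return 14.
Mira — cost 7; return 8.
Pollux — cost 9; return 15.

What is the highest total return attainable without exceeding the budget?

Allowing fractional choices, the relaxed optimum would be about 26.5, but projects are indivisible.
Mira + Pollux: cost 7 + 9 = 16 ≤ 18, return 8 + 15 = 23.
Lyra + Mira: cost 11 + 7 = 18 ≤ 18, return 14 + 8 = 22.
Best is Mira and Pollux with total return 23.

23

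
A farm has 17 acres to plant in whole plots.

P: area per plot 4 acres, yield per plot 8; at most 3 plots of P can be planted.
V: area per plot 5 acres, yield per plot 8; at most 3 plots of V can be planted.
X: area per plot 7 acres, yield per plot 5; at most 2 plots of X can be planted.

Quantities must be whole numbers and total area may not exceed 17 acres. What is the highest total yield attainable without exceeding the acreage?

32

3×P and 1×V: area 17 ≤ 17, yield 3·8 + 1·8 = 32.
3×V: area 15 ≤ 17, yield 3·8 = 24.
Best is 32.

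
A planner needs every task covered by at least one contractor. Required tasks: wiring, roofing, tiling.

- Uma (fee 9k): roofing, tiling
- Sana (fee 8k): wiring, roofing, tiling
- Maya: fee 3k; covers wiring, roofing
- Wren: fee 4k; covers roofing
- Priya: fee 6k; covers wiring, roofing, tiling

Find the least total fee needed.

This is an integer covering problem.
The greedy cost-per-new-task heuristic would pick Maya and Priya for 9, but a cheaper cover exists.
Priya alone covers wiring, roofing, tiling — every task.
Total fee: 6.
No cover costs less than 6.

6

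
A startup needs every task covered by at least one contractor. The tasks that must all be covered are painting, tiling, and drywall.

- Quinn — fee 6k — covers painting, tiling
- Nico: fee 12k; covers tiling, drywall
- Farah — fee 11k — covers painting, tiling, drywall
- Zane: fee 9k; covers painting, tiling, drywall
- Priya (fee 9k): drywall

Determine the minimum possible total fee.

Zane alone covers painting, tiling, drywall — every task.
Total fee: 9.

9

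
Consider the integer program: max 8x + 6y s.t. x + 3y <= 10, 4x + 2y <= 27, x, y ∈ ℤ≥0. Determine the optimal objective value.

(x,y)=(6,1): 1·6+3·1=9≤10, 4·6+2·1=26≤27, objective 54.
(x,y)=(6,0): 1·6+3·0=6≤10, 4·6+2·0=24≤27, objective 48.
(x,y)=(5,1): 1·5+3·1=8≤10, 4·5+2·1=22≤27, objective 46.
(x,y)=(5,0): 1·5+3·0=5≤10, 4·5+2·0=20≤27, objective 40.
The best lattice point is (6,1), giving 54.

54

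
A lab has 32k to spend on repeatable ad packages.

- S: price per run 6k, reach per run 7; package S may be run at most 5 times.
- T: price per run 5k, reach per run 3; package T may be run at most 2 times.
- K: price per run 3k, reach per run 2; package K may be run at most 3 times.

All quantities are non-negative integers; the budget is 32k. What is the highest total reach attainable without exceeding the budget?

35

S has the best ratio (7/6); taking only S gives at most 5×7 = 35 (stopped by the price limit).
Optimal: 5×S: price 30 ≤ 32, reach 5·7 = 35.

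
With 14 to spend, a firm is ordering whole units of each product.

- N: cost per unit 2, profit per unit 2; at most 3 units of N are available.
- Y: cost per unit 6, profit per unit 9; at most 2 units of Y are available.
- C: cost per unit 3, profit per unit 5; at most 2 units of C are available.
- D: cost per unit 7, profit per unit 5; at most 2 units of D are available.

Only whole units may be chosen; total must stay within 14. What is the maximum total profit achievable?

21

1×N, 1×Y, and 2×C: cost 14 ≤ 14, profit 1·2 + 1·9 + 2·5 = 21.
1×N and 2×Y: cost 14 ≤ 14, profit 1·2 + 2·9 = 20.
Best is 21.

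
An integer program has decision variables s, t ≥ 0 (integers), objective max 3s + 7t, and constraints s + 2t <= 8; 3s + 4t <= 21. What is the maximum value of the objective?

(s,t)=(0,4): 1·0+2·4=8≤8, 3·0+4·4=16≤21, objective 28.
(s,t)=(1,3): 1·1+2·3=7≤8, 3·1+4·3=15≤21, objective 24.
(s,t)=(0,3): 1·0+2·3=6≤8, 3·0+4·3=12≤21, objective 21.
Maximum is 28 at (s,t)=(0,4).

28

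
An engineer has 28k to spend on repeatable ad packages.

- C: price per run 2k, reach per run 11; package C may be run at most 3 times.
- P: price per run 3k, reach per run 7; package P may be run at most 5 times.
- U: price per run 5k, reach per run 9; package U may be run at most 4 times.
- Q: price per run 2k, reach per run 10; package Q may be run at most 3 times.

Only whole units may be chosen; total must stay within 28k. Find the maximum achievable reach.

98

This is a bounded integer knapsack.
3×C, 5×P, and 3×Q: price 27 ≤ 28, reach 3·11 + 5·7 + 3·10 = 98.
3×C, 2×P, 2×U, and 3×Q: price 28 ≤ 28, reach 3·11 + 2·7 + 2·9 + 3·10 = 95.
Best is 98.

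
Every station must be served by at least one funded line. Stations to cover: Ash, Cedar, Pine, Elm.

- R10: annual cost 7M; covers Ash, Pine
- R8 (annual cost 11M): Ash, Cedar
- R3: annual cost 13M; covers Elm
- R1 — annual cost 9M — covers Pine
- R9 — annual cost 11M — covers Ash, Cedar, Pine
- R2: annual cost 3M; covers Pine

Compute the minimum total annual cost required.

The greedy cost-per-new-station heuristic would pick R2, R8, and R3 for 27, but a cheaper cover exists.
Choose R3 and R9: together they cover Ash, Cedar, Pine, Elm — every station.
Total annual cost: 13 + 11 = 24.
No cover costs less than 24.

24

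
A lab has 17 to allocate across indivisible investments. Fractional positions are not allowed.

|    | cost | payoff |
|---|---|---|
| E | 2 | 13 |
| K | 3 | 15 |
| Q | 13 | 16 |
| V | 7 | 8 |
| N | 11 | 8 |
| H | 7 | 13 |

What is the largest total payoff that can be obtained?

Allowing fractional choices, the relaxed optimum would be about 47.2, but investments are indivisible.
E + K + V: cost 2 + 3 + 7 = 12 ≤ 17, payoff 13 + 15 + 8 = 36.
E + K + H: cost 2 + 3 + 7 = 12 ≤ 17, payoff 13 + 15 + 13 = 41.
Best is E, K, and H with total payoff 41.

41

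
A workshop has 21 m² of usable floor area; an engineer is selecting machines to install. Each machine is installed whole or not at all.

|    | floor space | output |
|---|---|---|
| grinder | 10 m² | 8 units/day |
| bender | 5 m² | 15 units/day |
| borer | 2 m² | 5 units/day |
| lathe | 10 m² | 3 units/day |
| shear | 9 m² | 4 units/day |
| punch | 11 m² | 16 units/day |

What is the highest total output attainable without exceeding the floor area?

Allowing fractional choices, the relaxed optimum would be about 38.4, but machines are indivisible.
bender + borer + punch: floor space 5 + 2 + 11 = 18 ≤ 21, output 15 + 5 + 16 = 36.
bender + punch: floor space 5 + 11 = 16 ≤ 21, output 15 + 16 = 31.
Best is bender, borer, and punch with total output 36.

36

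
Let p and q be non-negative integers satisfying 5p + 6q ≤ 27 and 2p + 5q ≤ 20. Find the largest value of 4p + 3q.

20

The continuous relaxation peaks at (5.4, 0) with value 21.60; rounding to a feasible lattice point costs some objective.
(p,q)=(5,0): 5·5+6·0=25≤27, 2·5+5·0=10≤20, objective 20.
(p,q)=(4,1): 5·4+6·1=26≤27, 2·4+5·1=13≤20, objective 19.
(p,q)=(4,0): 5·4+6·0=20≤27, 2·4+5·0=8≤20, objective 16.
No feasible integer point exceeds 20.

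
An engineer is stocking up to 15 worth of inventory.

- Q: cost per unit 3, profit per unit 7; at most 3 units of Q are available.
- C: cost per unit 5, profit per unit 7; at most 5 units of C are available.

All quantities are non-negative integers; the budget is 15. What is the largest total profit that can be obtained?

This is a bounded integer knapsack.
Q has the best ratio (7/3); taking only Q gives at most 3×7 = 21 (stopped by the supply cap of 3).
Mixing does better — 3×Q and 1×C: cost 14 ≤ 15, profit 3·7 + 1·7 = 28.

28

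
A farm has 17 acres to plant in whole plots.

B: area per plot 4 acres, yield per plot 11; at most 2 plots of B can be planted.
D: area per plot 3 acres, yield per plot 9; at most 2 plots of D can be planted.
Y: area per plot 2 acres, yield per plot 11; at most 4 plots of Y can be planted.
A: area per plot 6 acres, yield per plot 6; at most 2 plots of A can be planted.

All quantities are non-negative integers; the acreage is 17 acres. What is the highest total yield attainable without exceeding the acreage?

Take 2×B and 4×Y: area 16 ≤ 17, yield 2·11 + 4·11 = 66.
Y has the best ratio (11/2) and is taken to its limit of 4; remaining capacity is filled optimally with the others.

66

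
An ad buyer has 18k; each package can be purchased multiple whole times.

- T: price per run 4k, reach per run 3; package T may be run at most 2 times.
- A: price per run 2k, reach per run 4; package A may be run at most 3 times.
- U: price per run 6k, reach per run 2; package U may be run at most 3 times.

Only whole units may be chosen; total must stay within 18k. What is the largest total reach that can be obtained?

18

This is a bounded integer knapsack.
A has the best ratio (4/2); taking only A gives at most 3×4 = 12 (stopped by the supply cap of 3).
Mixing does better — 2×T and 3×A: price 14 ≤ 18, reach 2·3 + 3·4 = 18.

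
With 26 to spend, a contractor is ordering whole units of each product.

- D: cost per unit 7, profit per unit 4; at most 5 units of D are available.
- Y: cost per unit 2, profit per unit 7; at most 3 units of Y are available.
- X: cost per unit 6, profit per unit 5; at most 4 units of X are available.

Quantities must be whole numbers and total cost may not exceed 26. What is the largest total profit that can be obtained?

Y has the best ratio (7/2); taking only Y gives at most 3×7 = 21 (stopped by the supply cap of 3).
Mixing does better — 3×Y and 3×X: cost 24 ≤ 26, profit 3·7 + 3·5 = 36.

36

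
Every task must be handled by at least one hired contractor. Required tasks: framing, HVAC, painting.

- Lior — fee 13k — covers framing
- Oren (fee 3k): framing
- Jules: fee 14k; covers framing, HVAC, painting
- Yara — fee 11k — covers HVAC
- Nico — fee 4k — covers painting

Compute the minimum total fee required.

The greedy cost-per-new-task heuristic would pick Oren, Nico, and Yara for 18, but a cheaper cover exists.
Jules alone covers framing, HVAC, painting — every task.
Total fee: 14.
No cover costs less than 14.

14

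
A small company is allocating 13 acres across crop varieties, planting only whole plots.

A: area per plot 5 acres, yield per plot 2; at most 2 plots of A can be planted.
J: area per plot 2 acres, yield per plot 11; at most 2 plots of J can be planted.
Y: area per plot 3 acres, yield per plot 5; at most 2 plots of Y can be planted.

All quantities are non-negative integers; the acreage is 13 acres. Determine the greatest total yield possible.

2×J and 2×Y: area 10 ≤ 13, yield 2·11 + 2·5 = 32.
1×A, 2×J, and 1×Y: area 12 ≤ 13, yield 1·2 + 2·11 + 1·5 = 29.
Best is 32.

32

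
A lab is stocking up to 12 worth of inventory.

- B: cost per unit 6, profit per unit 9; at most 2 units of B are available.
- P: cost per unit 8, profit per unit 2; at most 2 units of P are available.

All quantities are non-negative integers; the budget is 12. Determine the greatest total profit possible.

B has the best ratio (9/6); taking only B gives at most 2×9 = 18 (stopped by the cost limit).
Optimal: 2×B: cost 12 ≤ 12, profit 2·9 = 18.

18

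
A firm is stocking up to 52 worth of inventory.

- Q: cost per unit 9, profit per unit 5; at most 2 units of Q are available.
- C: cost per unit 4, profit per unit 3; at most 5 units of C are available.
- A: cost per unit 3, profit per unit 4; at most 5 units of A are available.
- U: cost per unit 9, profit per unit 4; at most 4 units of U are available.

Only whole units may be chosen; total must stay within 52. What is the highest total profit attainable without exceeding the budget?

42

2×Q, 4×C, and 5×A: cost 49 ≤ 52, profit 2·5 + 4·3 + 5·4 = 42.
1×Q, 4×C, 5×A, and 1×U: cost 49 ≤ 52, profit 1·5 + 4·3 + 5·4 + 1·4 = 41.
Best is 42.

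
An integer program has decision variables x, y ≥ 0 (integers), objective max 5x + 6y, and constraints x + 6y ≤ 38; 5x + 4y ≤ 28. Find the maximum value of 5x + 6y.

The continuous relaxation peaks at (0.615, 6.23) with value 40.46; rounding to a feasible lattice point costs some objective.
(x,y)=(0,6): 1·0+6·6=36≤38, 5·0+4·6=24≤28, objective 36.
(x,y)=(1,5): 1·1+6·5=31≤38, 5·1+4·5=25≤28, objective 35.
(x,y)=(0,5): 1·0+6·5=30≤38, 5·0+4·5=20≤28, objective 30.
The best lattice point is (0,6), giving 36.

36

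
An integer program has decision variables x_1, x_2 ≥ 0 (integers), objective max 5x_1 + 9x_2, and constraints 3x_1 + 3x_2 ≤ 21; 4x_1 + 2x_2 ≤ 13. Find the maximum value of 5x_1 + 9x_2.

(x_1,x_2)=(0,6): 3·0+3·6=18≤21, 4·0+2·6=12≤13, objective 54.
(x_1,x_2)=(0,5): 3·0+3·5=15≤21, 4·0+2·5=10≤13, objective 45.
The best lattice point is (0,6), giving 54.

54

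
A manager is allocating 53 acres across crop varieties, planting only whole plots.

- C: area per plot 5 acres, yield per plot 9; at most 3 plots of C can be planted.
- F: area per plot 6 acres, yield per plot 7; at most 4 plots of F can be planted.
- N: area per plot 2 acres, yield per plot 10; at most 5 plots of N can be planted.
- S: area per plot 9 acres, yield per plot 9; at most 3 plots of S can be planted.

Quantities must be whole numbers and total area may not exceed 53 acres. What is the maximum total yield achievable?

107

Take 3×C, 3×F, 5×N, and 1×S: area 52 ≤ 53, yield 3·9 + 3·7 + 5·10 + 1·9 = 107.
N has the best ratio (10/2) and is taken to its limit of 5; remaining capacity is filled optimally with the others.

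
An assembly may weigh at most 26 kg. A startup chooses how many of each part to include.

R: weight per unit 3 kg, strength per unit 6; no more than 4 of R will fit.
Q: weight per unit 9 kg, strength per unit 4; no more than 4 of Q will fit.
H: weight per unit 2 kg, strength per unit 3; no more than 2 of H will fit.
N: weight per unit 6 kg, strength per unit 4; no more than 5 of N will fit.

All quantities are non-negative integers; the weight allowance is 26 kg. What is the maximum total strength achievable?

35

R has the best ratio (6/3); taking only R gives at most 4×6 = 24 (stopped by the supply cap of 4).
Mixing does better — 4×R, 1×H, and 2×N: weight 26 ≤ 26, strength 4·6 + 1·3 + 2·4 = 35.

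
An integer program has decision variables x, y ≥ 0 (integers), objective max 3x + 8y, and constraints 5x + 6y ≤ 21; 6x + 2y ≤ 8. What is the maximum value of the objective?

24

Relaxing integrality, the LP optimum is 28.00 at (x,y) = (0, 3.5), which is not an integer point.
(x,y)=(0,3): 5·0+6·3=18≤21, 6·0+2·3=6≤8, objective 24.
(x,y)=(0,2): 5·0+6·2=12≤21, 6·0+2·2=4≤8, objective 16.
The best lattice point is (0,3), giving 24.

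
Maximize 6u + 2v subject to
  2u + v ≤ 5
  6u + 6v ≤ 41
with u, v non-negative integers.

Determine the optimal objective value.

(u,v)=(2,1) is feasible, giving 14.
(u,v)=(2,0) is feasible, giving 12.
(u,v)=(1,2) is feasible, giving 10.
The best lattice point is (2,1), giving 14.

14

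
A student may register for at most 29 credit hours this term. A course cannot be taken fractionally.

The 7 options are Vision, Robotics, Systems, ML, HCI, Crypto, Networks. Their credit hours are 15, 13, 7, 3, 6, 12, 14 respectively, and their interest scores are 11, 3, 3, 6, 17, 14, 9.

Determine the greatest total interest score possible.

Treat it as a binary knapsack problem.
Take Systems, ML, HCI, and Crypto: credit hours 7 + 3 + 6 + 12 = 28 ≤ 29, interest score 3 + 6 + 17 + 14 = 40.
No other feasible combination does better.

40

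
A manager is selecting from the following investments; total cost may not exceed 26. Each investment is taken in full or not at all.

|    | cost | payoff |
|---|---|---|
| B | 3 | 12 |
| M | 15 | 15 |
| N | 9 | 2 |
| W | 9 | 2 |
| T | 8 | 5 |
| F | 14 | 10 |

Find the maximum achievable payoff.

B + M + T: cost 3 + 15 + 8 = 26 ≤ 26, payoff 12 + 15 + 5 = 32.
B + M: cost 3 + 15 = 18 ≤ 26, payoff 12 + 15 = 27.
B + T + F: cost 3 + 8 + 14 = 25 ≤ 26, payoff 12 + 5 + 10 = 27.
Best is B, M, and T with total payoff 32.

32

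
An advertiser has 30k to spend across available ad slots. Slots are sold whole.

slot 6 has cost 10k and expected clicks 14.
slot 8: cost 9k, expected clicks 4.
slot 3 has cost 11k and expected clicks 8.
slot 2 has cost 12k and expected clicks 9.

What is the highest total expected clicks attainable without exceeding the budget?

slot 6 + slot 2: cost 10 + 12 = 22 ≤ 30, expected clicks 14 + 9 = 23.
slot 6 + slot 8 + slot 3: cost 10 + 9 + 11 = 30 ≤ 30, expected clicks 14 + 4 + 8 = 26.
Best is slot 6, slot 8, and slot 3 with total expected clicks 26.

26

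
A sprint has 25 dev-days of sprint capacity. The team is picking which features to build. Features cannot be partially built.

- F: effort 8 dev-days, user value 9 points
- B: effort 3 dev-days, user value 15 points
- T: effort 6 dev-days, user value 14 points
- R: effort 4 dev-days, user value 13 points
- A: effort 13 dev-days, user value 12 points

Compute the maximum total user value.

This is an integer program with binary decision variables.
Allowing fractional choices, the relaxed optimum would be about 54.7, but features are indivisible.
B + T + R: effort 3 + 6 + 4 = 13 ≤ 25, user value 15 + 14 + 13 = 42.
B + T + A: effort 3 + 6 + 13 = 22 ≤ 25, user value 15 + 14 + 12 = 41.
F + B + T + R: effort 8 + 3 + 6 + 4 = 21 ≤ 25, user value 9 + 15 + 14 + 13 = 51.
Best is F, B, T, and R with total user value 51.

51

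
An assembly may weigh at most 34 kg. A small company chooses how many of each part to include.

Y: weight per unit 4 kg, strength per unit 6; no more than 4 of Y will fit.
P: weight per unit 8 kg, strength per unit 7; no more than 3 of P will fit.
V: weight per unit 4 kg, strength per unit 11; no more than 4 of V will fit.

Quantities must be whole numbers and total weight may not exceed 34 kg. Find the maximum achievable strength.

68

This is a bounded integer knapsack.
2×Y, 1×P, and 4×V: weight 32 ≤ 34, strength 2·6 + 1·7 + 4·11 = 63.
4×Y and 4×V: weight 32 ≤ 34, strength 4·6 + 4·11 = 68.
Best is 68.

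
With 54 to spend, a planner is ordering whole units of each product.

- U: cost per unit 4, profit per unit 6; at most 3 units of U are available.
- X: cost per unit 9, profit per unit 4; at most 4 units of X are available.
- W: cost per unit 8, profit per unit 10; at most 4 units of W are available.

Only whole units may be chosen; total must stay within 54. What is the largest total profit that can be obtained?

This is a bounded integer knapsack.
U has the best ratio (6/4); taking only U gives at most 3×6 = 18 (stopped by the supply cap of 3).
Mixing does better — 3×U, 1×X, and 4×W: cost 53 ≤ 54, profit 3·6 + 1·4 + 4·10 = 62.

62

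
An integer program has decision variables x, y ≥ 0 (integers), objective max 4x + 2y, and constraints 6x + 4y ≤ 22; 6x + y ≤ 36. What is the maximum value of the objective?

(x,y)=(3,1): 6·3+4·1=22≤22, 6·3+1·1=19≤36, objective 14.
(x,y)=(3,0): 6·3+4·0=18≤22, 6·3+1·0=18≤36, objective 12.
(x,y)=(2,2): 6·2+4·2=20≤22, 6·2+1·2=14≤36, objective 12.
The best lattice point is (3,1), giving 14.

14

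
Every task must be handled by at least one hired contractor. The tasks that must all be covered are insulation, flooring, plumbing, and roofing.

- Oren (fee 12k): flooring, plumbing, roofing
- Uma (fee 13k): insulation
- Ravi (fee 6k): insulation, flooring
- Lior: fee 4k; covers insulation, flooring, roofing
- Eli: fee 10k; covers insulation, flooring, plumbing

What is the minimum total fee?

Choose Lior and Eli: together they cover insulation, flooring, plumbing, roofing — every task.
Total fee: 4 + 10 = 14.
No cover costs less than 14.

14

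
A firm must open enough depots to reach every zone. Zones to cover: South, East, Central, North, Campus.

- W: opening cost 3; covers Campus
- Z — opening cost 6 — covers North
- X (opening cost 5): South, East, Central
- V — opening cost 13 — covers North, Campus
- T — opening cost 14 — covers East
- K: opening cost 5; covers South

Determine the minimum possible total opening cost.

Choose W, Z, and X: together they cover South, East, Central, North, Campus — every zone.
Total opening cost: 3 + 6 + 5 = 14.
No cover costs less than 14.

14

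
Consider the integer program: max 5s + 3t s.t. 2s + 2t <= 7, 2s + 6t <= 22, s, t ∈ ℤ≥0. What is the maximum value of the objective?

(s,t)=(3,0) is feasible, giving 15.
(s,t)=(2,1) is feasible, giving 13.
(s,t)=(2,0) is feasible, giving 10.
Maximum is 15 at (s,t)=(3,0).

15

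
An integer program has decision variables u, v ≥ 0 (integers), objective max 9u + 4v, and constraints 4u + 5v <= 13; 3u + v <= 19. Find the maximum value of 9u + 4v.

(u,v)=(3,0): 4·3+5·0=12≤13, 3·3+1·0=9≤19, objective 27.
(u,v)=(2,1): 4·2+5·1=13≤13, 3·2+1·1=7≤19, objective 22.
No feasible integer point exceeds 27.

27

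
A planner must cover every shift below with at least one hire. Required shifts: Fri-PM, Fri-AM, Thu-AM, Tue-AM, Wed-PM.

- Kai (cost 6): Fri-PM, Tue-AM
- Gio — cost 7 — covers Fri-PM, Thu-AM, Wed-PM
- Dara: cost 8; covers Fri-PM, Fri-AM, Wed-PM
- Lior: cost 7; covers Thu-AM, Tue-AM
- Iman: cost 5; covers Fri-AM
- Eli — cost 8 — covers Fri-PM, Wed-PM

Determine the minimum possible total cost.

15

This is an integer covering problem.
Choose Dara and Lior: together they cover Fri-PM, Fri-AM, Thu-AM, Tue-AM, Wed-PM — every shift.
Total cost: 8 + 7 = 15.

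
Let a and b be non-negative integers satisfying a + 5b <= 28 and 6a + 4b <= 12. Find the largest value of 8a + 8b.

24

(a,b)=(0,3) is feasible, giving 24.
(a,b)=(0,2) is feasible, giving 16.
No feasible integer point exceeds 24.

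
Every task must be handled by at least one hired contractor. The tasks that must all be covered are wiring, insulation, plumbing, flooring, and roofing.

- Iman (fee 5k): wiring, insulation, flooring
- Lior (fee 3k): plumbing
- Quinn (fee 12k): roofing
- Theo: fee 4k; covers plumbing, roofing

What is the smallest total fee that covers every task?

9

Choose Iman and Theo: together they cover wiring, insulation, plumbing, flooring, roofing — every task.
Total fee: 5 + 4 = 9.
No cover costs less than 9.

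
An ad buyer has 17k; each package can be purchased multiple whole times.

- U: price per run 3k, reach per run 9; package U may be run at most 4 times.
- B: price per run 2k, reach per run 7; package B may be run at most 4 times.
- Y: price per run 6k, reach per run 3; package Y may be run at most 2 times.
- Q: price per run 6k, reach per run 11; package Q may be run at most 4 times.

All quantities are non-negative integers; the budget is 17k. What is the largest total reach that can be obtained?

B has the best ratio (7/2); taking only B gives at most 4×7 = 28 (stopped by the supply cap of 4).
Mixing does better — 3×U and 4×B: price 17 ≤ 17, reach 3·9 + 4·7 = 55.

55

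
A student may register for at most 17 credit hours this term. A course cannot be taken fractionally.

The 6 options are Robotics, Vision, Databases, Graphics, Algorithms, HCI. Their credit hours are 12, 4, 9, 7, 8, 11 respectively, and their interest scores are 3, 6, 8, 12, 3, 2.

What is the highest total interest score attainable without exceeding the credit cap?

This is a 0-1 knapsack instance.
Take Databases and Graphics: credit hours 9 + 7 = 16 ≤ 17, interest score 8 + 12 = 20.
No other feasible combination does better.

20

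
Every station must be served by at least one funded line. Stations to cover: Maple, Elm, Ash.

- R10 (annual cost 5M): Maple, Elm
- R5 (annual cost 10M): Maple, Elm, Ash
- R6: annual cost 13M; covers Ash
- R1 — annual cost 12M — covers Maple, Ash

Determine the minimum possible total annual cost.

The greedy cost-per-new-station heuristic would pick R10 and R5 for 15, but a cheaper cover exists.
R5 alone covers Maple, Elm, Ash — every station.
Total annual cost: 10.
No cover costs less than 10.

10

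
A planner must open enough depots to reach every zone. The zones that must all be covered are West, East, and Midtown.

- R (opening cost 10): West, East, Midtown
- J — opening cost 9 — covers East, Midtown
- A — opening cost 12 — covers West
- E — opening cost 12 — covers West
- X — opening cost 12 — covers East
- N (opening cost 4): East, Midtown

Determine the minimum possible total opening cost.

10

R alone covers West, East, Midtown — every zone.
Total opening cost: 10.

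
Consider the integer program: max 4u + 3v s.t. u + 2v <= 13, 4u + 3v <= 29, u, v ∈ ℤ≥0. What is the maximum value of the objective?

29

(u,v)=(5,3): 1·5+2·3=11≤13, 4·5+3·3=29≤29, objective 29.
(u,v)=(4,4): 1·4+2·4=12≤13, 4·4+3·4=28≤29, objective 28.
(u,v)=(5,2): 1·5+2·2=9≤13, 4·5+3·2=26≤29, objective 26.
The best lattice point is (5,3), giving 29.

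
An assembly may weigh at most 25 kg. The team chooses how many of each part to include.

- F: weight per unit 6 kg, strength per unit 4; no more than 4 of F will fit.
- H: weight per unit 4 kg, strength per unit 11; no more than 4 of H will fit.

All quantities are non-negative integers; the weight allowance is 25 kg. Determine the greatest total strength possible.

48

Take 1×F and 4×H: weight 22 ≤ 25, strength 1·4 + 4·11 = 48.
H has the best ratio (11/4) and is taken to its limit of 4; remaining capacity is filled optimally with the others.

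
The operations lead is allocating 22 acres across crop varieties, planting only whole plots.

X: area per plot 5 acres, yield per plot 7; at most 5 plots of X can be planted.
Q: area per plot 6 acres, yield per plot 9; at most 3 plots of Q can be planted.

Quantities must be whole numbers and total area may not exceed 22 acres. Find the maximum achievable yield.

32

This is a bounded integer knapsack.
Take 2×X and 2×Q: area 22 ≤ 22, yield 2·7 + 2·9 = 32.
No other integer combination yields more.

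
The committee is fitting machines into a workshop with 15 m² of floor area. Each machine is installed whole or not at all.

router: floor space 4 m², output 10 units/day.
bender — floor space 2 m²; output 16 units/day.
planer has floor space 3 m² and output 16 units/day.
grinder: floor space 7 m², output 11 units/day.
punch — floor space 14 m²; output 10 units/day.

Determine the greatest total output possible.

43

router + bender + planer: floor space 4 + 2 + 3 = 9 ≤ 15, output 10 + 16 + 16 = 42.
bender + planer + grinder: floor space 2 + 3 + 7 = 12 ≤ 15, output 16 + 16 + 11 = 43.
router + bender + grinder: floor space 4 + 2 + 7 = 13 ≤ 15, output 10 + 16 + 11 = 37.
Best is bender, planer, and grinder with total output 43.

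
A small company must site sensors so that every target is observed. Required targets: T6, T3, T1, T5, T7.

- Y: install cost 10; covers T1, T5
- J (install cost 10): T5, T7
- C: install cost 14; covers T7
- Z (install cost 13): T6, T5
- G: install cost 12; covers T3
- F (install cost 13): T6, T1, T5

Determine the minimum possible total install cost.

This is a weighted set-cover instance.
Choose J, G, and F: together they cover T6, T3, T1, T5, T7 — every target.
Total install cost: 10 + 12 + 13 = 35.
No cover costs less than 35.

35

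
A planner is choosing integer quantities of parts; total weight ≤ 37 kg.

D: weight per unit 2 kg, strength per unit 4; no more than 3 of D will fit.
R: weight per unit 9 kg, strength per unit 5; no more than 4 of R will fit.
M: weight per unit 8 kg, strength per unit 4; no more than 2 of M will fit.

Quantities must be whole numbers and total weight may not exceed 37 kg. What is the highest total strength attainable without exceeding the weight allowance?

27

3×D and 3×R: weight 33 ≤ 37, strength 3·4 + 3·5 = 27.
3×D, 2×R, and 1×M: weight 32 ≤ 37, strength 3·4 + 2·5 + 1·4 = 26.
Best is 27.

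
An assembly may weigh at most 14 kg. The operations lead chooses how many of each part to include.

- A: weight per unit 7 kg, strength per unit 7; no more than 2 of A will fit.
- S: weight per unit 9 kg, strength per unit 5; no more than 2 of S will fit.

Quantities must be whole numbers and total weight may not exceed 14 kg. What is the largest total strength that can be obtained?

Take 2×A: weight 14 ≤ 14, strength 2·7 = 14.
A has the best ratio (7/7) and is taken to its limit of 2; remaining capacity is filled optimally with the others.

14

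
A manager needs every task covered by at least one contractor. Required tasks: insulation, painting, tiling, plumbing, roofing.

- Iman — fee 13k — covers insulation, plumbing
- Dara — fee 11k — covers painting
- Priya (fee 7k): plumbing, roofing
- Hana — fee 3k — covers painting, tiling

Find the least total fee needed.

23

Choose Iman, Priya, and Hana: together they cover insulation, painting, tiling, plumbing, roofing — every task.
Total fee: 13 + 7 + 3 = 23.
No cover costs less than 23.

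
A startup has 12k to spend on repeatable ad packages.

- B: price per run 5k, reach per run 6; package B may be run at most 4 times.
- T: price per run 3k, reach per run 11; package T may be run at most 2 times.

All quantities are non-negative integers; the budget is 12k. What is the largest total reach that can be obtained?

28

T has the best ratio (11/3); taking only T gives at most 2×11 = 22 (stopped by the supply cap of 2).
Mixing does better — 1×B and 2×T: price 11 ≤ 12, reach 1·6 + 2·11 = 28.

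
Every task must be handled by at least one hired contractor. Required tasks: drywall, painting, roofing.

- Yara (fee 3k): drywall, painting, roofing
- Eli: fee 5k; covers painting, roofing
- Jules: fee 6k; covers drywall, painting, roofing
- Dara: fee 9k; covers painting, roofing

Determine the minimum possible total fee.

3

Yara alone covers drywall, painting, roofing — every task.
Total fee: 3.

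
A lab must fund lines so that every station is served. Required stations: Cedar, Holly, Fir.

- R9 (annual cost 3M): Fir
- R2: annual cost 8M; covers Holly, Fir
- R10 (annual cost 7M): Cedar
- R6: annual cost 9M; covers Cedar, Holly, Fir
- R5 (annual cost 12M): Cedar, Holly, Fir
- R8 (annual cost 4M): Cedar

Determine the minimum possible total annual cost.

9

This is an integer covering problem.
The greedy cost-per-new-station heuristic would pick R9, R8, and R2 for 15, but a cheaper cover exists.
R6 alone covers Cedar, Holly, Fir — every station.
Total annual cost: 9.
No cover costs less than 9.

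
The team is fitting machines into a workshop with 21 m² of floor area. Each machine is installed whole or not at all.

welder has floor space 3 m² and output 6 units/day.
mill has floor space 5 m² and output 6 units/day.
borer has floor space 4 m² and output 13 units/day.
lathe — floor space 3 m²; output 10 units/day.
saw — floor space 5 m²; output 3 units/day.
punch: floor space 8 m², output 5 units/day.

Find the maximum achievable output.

38

Treat it as a binary knapsack problem.
Allowing fractional choices, the relaxed optimum would be about 38.8, but machines are indivisible.
welder + mill + borer + lathe: floor space 3 + 5 + 4 + 3 = 15 ≤ 21, output 6 + 6 + 13 + 10 = 35.
welder + mill + borer + lathe + saw: floor space 3 + 5 + 4 + 3 + 5 = 20 ≤ 21, output 6 + 6 + 13 + 10 + 3 = 38.
welder + borer + lathe + punch: floor space 3 + 4 + 3 + 8 = 18 ≤ 21, output 6 + 13 + 10 + 5 = 34.
Best is welder, mill, borer, lathe, and saw with total output 38.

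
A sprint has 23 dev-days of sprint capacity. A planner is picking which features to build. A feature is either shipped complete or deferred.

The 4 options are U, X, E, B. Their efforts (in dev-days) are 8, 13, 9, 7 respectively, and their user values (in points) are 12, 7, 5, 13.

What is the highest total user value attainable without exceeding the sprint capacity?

25

This is a 0-1 knapsack instance.
Allowing fractional choices, the relaxed optimum would be about 29.4, but features are indivisible.
U + X: effort 8 + 13 = 21 ≤ 23, user value 12 + 7 = 19.
X + B: effort 13 + 7 = 20 ≤ 23, user value 7 + 13 = 20.
U + B: effort 8 + 7 = 15 ≤ 23, user value 12 + 13 = 25.
Best is U and B with total user value 25.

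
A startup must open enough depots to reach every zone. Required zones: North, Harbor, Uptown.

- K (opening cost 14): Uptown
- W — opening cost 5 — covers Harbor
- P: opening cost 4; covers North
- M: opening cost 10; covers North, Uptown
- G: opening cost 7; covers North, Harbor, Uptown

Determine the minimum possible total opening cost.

G alone covers North, Harbor, Uptown — every zone.
Total opening cost: 7.
No cover costs less than 7.

7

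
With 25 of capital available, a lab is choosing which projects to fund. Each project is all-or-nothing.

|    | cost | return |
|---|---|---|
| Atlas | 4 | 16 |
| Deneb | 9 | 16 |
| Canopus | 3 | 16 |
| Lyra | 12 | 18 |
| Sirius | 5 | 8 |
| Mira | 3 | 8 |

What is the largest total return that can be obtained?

64

Treat it as a binary knapsack problem.
Atlas + Canopus + Lyra + Mira: cost 4 + 3 + 12 + 3 = 22 ≤ 25, return 16 + 16 + 18 + 8 = 58.
Atlas + Canopus + Lyra + Sirius: cost 4 + 3 + 12 + 5 = 24 ≤ 25, return 16 + 16 + 18 + 8 = 58.
Atlas + Deneb + Canopus + Sirius + Mira: cost 4 + 9 + 3 + 5 + 3 = 24 ≤ 25, return 16 + 16 + 16 + 8 + 8 = 64.
Best is Atlas, Deneb, Canopus, Sirius, and Mira with total return 64.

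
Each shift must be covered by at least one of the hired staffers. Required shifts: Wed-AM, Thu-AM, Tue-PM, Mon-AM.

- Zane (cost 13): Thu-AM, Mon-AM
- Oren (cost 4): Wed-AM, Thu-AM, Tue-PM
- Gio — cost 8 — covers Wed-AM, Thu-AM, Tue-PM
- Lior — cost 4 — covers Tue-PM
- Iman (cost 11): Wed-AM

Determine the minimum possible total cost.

17

Choose Zane and Oren: together they cover Wed-AM, Thu-AM, Tue-PM, Mon-AM — every shift.
Total cost: 13 + 4 = 17.
No cover costs less than 17.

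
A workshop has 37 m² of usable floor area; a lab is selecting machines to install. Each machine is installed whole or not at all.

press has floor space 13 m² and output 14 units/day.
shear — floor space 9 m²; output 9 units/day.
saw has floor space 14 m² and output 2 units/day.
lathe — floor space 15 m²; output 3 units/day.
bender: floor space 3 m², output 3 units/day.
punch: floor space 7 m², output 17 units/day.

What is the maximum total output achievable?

Allowing fractional choices, the relaxed optimum would be about 44.0, but machines are indivisible.
press + shear + punch: floor space 13 + 9 + 7 = 29 ≤ 37, output 14 + 9 + 17 = 40.
press + saw + bender + punch: floor space 13 + 14 + 3 + 7 = 37 ≤ 37, output 14 + 2 + 3 + 17 = 36.
press + shear + bender + punch: floor space 13 + 9 + 3 + 7 = 32 ≤ 37, output 14 + 9 + 3 + 17 = 43.
Best is press, shear, bender, and punch with total output 43.

43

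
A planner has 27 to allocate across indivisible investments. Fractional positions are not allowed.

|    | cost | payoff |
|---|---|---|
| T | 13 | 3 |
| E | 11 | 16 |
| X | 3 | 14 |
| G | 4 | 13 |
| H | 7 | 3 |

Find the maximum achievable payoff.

46

Allowing fractional choices, the relaxed optimum would be about 46.5, but investments are indivisible.
E + X + G: cost 11 + 3 + 4 = 18 ≤ 27, payoff 16 + 14 + 13 = 43.
E + X + G + H: cost 11 + 3 + 4 + 7 = 25 ≤ 27, payoff 16 + 14 + 13 + 3 = 46.
E + X + H: cost 11 + 3 + 7 = 21 ≤ 27, payoff 16 + 14 + 3 = 33.
Best is E, X, G, and H with total payoff 46.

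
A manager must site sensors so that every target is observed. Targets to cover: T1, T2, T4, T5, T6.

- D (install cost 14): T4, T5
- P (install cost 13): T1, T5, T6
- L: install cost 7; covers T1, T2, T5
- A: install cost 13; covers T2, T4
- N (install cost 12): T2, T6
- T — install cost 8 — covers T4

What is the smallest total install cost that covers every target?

This is a weighted set-cover instance.
The greedy cost-per-new-target heuristic would pick L, T, and N for 27, but a cheaper cover exists.
Choose P and A: together they cover T1, T2, T4, T5, T6 — every target.
Total install cost: 13 + 13 = 26.
No cover costs less than 26.

26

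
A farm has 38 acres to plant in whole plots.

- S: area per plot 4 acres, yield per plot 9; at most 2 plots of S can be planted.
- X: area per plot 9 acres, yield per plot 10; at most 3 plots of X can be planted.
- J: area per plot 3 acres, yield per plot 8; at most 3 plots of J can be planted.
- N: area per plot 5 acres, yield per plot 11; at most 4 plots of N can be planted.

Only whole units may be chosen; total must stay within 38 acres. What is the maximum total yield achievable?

86

J has the best ratio (8/3); taking only J gives at most 3×8 = 24 (stopped by the supply cap of 3).
Mixing does better — 2×S, 3×J, and 4×N: area 37 ≤ 38, yield 2·9 + 3·8 + 4·11 = 86.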